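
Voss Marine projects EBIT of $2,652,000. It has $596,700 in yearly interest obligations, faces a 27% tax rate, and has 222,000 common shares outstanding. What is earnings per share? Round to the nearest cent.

Pre-tax income = $2,652,000 − $596,700.00 = $2,055,300.00.
After tax at 27%: net income = $2,055,300.00 × 0.73 = $1,500,369.00.
Per share: $1,500,369.00 / 222,000 shares = $6.76.

$6.76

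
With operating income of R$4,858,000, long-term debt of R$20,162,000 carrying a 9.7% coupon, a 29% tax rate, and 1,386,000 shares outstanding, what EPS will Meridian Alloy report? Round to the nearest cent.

R$1.49

Interest = R$1,955,714.00, so EBT = R$4,858,000 − R$1,955,714.00 = R$2,902,286.00.
After tax at 29%: net income = R$2,902,286.00 × 0.71 = R$2,060,623.06.
Per share: R$2,060,623.06 / 1,386,000 shares = R$1.49.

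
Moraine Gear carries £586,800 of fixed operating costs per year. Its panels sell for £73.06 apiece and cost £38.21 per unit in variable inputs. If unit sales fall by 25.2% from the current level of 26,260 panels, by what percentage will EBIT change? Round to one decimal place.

At 26,260 units, contribution = 26,260 × £34.85 = £915,161.00.
EBIT = £915,161.00 − £586,800 = £328,361.00.
DOL = contribution ÷ EBIT = £915,161.00 ÷ £328,361.00 = 2.7871.
Operating income changes by 2.7871 × -25.2% = -70.2%.

-70.2%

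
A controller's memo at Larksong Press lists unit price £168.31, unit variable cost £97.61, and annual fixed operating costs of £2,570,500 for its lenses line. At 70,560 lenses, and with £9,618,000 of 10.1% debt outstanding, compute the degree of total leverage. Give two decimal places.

3.45

At 70,560 units, contribution = 70,560 × £70.70 = £4,988,592.00.
EBIT = £4,988,592.00 − £2,570,500 = £2,418,092.00. Interest = £971,418.00.
DOL = £4,988,592.00 ÷ £2,418,092.00 = 2.0630; DFL = £2,418,092.00 ÷ £1,446,674.00 = 1.6715.
Combined leverage = 2.0630 × 1.6715 = 3.4483.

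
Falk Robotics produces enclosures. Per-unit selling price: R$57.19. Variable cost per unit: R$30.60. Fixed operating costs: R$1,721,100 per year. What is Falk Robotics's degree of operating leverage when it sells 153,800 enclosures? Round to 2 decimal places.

1.73

Total contribution margin = 153,800 × R$26.59 = R$4,089,542.00.
EBIT = R$4,089,542.00 − R$1,721,100 = R$2,368,442.00.
Degree of operating leverage = R$4,089,542.00 / R$2,368,442.00 = 1.7267.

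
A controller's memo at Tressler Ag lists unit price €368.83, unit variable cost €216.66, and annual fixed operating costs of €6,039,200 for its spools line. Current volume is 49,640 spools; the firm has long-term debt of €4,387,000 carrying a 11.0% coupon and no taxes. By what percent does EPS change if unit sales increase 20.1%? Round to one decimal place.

At 49,640 units, contribution = 49,640 × €152.17 = €7,553,718.80.
EBIT = €7,553,718.80 − €6,039,200 = €1,514,518.80.
After interest of €482,570.00, pre-tax earnings = €1,031,948.80.
Degree of combined leverage = contribution ÷ (EBIT − I) = €7,553,718.80 ÷ €1,031,948.80 = 7.3199.
EPS therefore changes by 7.3199 × (+20.1%) = +147.1%.

+147.1%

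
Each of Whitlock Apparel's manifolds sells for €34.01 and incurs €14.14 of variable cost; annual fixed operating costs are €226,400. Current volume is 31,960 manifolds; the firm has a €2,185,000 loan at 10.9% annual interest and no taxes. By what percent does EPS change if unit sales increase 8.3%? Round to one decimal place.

At 31,960 units, contribution = 31,960 × €19.87 = €635,045.20.
Operating income = contribution − fixed costs = €635,045.20 − €226,400 = €408,645.20.
Interest = €238,165.00, so EBIT − I = €170,480.20.
Degree of combined leverage = contribution ÷ (EBIT − I) = €635,045.20 ÷ €170,480.20 = 3.7250.
EPS therefore changes by 3.7250 × (+8.3%) = +30.9%.

+30.9%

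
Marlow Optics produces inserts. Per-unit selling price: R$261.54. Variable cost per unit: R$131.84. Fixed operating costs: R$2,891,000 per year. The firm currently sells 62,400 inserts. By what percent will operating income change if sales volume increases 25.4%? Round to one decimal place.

At 62,400 units, contribution = 62,400 × R$129.70 = R$8,093,280.00.
EBIT = R$8,093,280.00 − R$2,891,000 = R$5,202,280.00.
DOL = contribution ÷ EBIT = R$8,093,280.00 ÷ R$5,202,280.00 = 1.5557.
Operating income changes by 1.5557 × +25.4% = +39.5%.

+39.5%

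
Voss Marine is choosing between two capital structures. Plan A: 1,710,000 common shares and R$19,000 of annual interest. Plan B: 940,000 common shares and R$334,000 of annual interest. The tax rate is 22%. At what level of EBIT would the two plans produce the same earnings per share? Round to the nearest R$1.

At indifference, (EBIT − 19,000)(1 − t)/1,710,000 = (EBIT − 334,000)(1 − t)/940,000.
Cancelling (1 − t) and cross-multiplying: 940,000·(EBIT − 19,000) = 1,710,000·(EBIT − 334,000).
EBIT × (1,710,000 − 940,000) = 334,000 × 1,710,000 − 19,000 × 940,000 = 553,280,000,000, so EBIT = 553,280,000,000 ÷ 770,000 = 718,545.45.

R$718,545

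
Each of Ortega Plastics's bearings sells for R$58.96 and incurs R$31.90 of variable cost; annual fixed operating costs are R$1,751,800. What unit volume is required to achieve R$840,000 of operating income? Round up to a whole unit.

95,780 bearings

Contribution margin per unit = R$58.96 − R$31.90 = R$27.06.
Units = (FC + target) / CM = (R$1,751,800 + R$840,000) / R$27.06 = 95,779.75, so 95,780 bearings.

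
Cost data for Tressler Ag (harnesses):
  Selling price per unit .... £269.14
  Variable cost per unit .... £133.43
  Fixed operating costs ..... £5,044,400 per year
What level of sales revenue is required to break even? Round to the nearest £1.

CM per unit = £269.14 − £133.43 = £135.71; CM ratio = £135.71 / £269.14 = 0.5042.
Break-even sales = FC ÷ CM ratio = £5,044,400 × £269.14 / £135.71 = £10,004,051.

£10,004,051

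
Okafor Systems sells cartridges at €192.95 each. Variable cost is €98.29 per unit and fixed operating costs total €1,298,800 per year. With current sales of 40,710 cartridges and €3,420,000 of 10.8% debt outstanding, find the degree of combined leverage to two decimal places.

1.76

At 40,710 units, contribution = 40,710 × €94.66 = €3,853,608.60.
Operating income = contribution − fixed costs = €3,853,608.60 − €1,298,800 = €2,554,808.60. Interest = €369,360.00.
DOL = €3,853,608.60 ÷ €2,554,808.60 = 1.5084; DFL = €2,554,808.60 ÷ €2,185,448.60 = 1.1690.
DCL = DOL × DFL = 1.5084 × 1.1690 = 1.7633.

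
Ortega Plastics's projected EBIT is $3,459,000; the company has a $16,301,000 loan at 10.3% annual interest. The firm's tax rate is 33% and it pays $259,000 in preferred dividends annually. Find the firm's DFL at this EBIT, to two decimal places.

Annual interest charges come to $1,679,003.00.
Pre-tax preferred-dividend burden = $259,000 ÷ (1 − 0.33) = $386,567.16.
DFL = EBIT ÷ [EBIT − I − D_p/(1−t)] = $3,459,000 ÷ [$3,459,000 − $1,679,003.00 − $386,567.16] = $3,459,000 ÷ $1,393,429.84 = 2.4824.

2.48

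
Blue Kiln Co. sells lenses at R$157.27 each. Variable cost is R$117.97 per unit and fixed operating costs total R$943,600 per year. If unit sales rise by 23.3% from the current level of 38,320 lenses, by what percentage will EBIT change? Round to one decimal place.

+62.4%

Total contribution margin = 38,320 × R$39.30 = R$1,505,976.00.
Subtracting fixed costs: EBIT = R$1,505,976.00 − R$943,600 = R$562,376.00.
DOL = contribution ÷ EBIT = R$1,505,976.00 ÷ R$562,376.00 = 2.6779.
Operating income changes by 2.6779 × +23.3% = +62.4%.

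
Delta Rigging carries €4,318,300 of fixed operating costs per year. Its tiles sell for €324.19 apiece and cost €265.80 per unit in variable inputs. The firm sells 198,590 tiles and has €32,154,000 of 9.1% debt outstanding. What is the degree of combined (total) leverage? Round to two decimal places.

2.66

Contribution at this volume is 198,590 × €58.39 = €11,595,670.10.
Subtracting fixed costs: EBIT = €11,595,670.10 − €4,318,300 = €7,277,370.10. Interest = €2,926,014.00, so EBIT − I = €4,351,356.10.
Degree of total leverage = total CM / (EBIT − interest) = €11,595,670.10 / €4,351,356.10 = 2.6648.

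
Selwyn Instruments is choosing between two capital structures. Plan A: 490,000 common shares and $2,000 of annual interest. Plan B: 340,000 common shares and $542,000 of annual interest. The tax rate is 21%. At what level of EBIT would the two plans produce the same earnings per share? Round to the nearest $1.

$1,766,000

At indifference, (EBIT − 2,000)(1 − t)/490,000 = (EBIT − 542,000)(1 − t)/340,000.
The (1 − t) factor cancels: (EBIT − 2,000) × 340,000 = (EBIT − 542,000) × 490,000.
Solving, EBIT = (542,000·490,000 − 2,000·340,000) / (490,000 − 340,000) = 264,900,000,000 / 150,000 = 1,766,000.00.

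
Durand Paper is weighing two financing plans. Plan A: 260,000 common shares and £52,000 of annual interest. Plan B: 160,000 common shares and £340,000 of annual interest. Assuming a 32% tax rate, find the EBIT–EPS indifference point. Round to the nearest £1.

At indifference, (EBIT − 52,000)(1 − t)/260,000 = (EBIT − 340,000)(1 − t)/160,000.
Cancelling (1 − t) and cross-multiplying: 160,000·(EBIT − 52,000) = 260,000·(EBIT − 340,000).
EBIT × (260,000 − 160,000) = 340,000 × 260,000 − 52,000 × 160,000 = 80,080,000,000, so EBIT = 80,080,000,000 ÷ 100,000 = 800,800.00.

£800,800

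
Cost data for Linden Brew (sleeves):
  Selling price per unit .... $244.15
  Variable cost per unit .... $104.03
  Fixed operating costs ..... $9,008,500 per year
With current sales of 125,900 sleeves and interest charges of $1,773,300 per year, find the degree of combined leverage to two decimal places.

Total contribution margin = 125,900 × $140.12 = $17,641,108.00.
EBIT = $17,641,108.00 − $9,008,500 = $8,632,608.00. Interest = $1,773,300.00.
DOL = $17,641,108.00 ÷ $8,632,608.00 = 2.0435; DFL = $8,632,608.00 ÷ $6,859,308.00 = 1.2585.
Combined leverage = 2.0435 × 1.2585 = 2.5717.

2.57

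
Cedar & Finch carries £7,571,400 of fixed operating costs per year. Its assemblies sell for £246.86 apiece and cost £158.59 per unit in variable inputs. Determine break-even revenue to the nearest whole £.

CM per unit = £246.86 − £158.59 = £88.27; CM ratio = £88.27 / £246.86 = 0.3576.
Break-even revenue = fixed costs × price ÷ CM = £7,571,400 × £246.86 ÷ £88.27 = £21,174,530.

£21,174,530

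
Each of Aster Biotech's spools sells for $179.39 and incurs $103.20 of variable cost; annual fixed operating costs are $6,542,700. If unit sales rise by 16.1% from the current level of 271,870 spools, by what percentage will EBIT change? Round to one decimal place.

+23.5%

Total contribution margin = 271,870 × $76.19 = $20,713,775.30.
EBIT = $20,713,775.30 − $6,542,700 = $14,171,075.30.
So DOL = total CM / EBIT = $20,713,775.30 / $14,171,075.30 = 1.4617.
So EBIT moves 1.4617 × (+16.1%) = +23.5%.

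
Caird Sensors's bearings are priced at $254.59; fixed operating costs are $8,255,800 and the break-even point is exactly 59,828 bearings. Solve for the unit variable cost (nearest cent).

At break-even, FC = Q × (P − VC), so P − VC = $8,255,800 ÷ 59,828 = $137.9922.
Variable cost per unit = $254.59 − $137.9922 = $116.60.

$116.60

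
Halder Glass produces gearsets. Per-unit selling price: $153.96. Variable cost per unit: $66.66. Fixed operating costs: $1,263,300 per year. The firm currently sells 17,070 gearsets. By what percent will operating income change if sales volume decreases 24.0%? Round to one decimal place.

-157.6%

Contribution at this volume is 17,070 × $87.30 = $1,490,211.00.
Subtracting fixed costs: EBIT = $1,490,211.00 − $1,263,300 = $226,911.00.
Degree of operating leverage = $1,490,211.00 / $226,911.00 = 6.5674.
So EBIT moves 6.5674 × (-24.0%) = -157.6%.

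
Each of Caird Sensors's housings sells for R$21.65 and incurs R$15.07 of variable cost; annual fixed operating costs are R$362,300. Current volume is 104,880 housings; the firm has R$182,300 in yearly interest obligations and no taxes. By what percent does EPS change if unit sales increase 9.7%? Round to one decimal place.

At 104,880 units, contribution = 104,880 × R$6.58 = R$690,110.40.
EBIT = R$690,110.40 − R$362,300 = R$327,810.40.
After interest of R$182,300.00, pre-tax earnings = R$145,510.40.
DCL = total CM / (EBIT − I) = R$690,110.40 / R$145,510.40 = 4.7427.
EPS therefore changes by 4.7427 × (+9.7%) = +46.0%.

+46.0%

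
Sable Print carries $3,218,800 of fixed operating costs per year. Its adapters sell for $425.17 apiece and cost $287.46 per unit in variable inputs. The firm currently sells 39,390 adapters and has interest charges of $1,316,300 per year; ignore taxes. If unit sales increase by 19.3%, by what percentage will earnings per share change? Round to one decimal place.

Contribution at this volume is 39,390 × $137.71 = $5,424,396.90.
Subtracting fixed costs: EBIT = $5,424,396.90 − $3,218,800 = $2,205,596.90.
After interest of $1,316,300.00, pre-tax earnings = $889,296.90.
DCL = total CM / (EBIT − I) = $5,424,396.90 / $889,296.90 = 6.0996.
EPS therefore changes by 6.0996 × (+19.3%) = +117.7%.

+117.7%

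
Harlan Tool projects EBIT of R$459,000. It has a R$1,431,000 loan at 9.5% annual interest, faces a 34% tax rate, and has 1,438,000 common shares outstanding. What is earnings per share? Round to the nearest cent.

R$0.15

Pre-tax income = R$459,000 − R$135,945.00 = R$323,055.00.
Net income = R$323,055.00 × (1 − 0.34) = R$213,216.30.
Per share: R$213,216.30 / 1,438,000 shares = R$0.15.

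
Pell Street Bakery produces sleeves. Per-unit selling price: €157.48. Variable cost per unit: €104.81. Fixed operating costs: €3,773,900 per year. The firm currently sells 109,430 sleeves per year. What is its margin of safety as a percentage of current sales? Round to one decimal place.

Each unit contributes €157.48 − €104.81 = €52.67. Break-even units = €3,773,900 ÷ €52.67 = 71,651.79; break-even revenue = 71,651.79 × €157.48 = €11,283,724.55.
Current sales = 109,430 × €157.48 = €17,233,036.40.
Margin of safety = (€17,233,036.40 − €11,283,724.55) ÷ €17,233,036.40 = 34.5%.

34.5%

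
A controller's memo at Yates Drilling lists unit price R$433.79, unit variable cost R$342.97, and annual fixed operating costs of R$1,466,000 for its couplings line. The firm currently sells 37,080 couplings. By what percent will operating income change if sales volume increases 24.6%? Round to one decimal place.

+43.6%

Contribution at this volume is 37,080 × R$90.82 = R$3,367,605.60.
EBIT = R$3,367,605.60 − R$1,466,000 = R$1,901,605.60.
So DOL = total CM / EBIT = R$3,367,605.60 / R$1,901,605.60 = 1.7709.
So EBIT moves 1.7709 × (+24.6%) = +43.6%.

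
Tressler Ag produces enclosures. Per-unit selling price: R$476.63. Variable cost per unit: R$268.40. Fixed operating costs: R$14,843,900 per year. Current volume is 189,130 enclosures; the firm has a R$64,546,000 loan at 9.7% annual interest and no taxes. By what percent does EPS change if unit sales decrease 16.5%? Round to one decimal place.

-35.6%

Total contribution margin = 189,130 × R$208.23 = R$39,382,539.90.
Subtracting fixed costs: EBIT = R$39,382,539.90 − R$14,843,900 = R$24,538,639.90.
Interest = R$6,260,962.00, so EBIT − I = R$18,277,677.90.
DCL = total CM / (EBIT − I) = R$39,382,539.90 / R$18,277,677.90 = 2.1547.
EPS therefore changes by 2.1547 × (-16.5%) = -35.6%.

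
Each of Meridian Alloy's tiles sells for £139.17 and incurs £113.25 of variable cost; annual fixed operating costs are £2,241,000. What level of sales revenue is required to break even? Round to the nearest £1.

£12,032,406

Contribution margin per unit = £139.17 − £113.25 = £25.92, a CM ratio of £25.92 ÷ £139.17 = 0.1862.
Break-even revenue = fixed costs × price ÷ CM = £2,241,000 × £139.17 ÷ £25.92 = £12,032,406.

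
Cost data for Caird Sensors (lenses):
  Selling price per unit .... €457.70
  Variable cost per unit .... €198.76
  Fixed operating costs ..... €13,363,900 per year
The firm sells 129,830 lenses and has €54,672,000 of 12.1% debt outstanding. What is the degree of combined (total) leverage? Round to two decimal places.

Contribution at this volume is 129,830 × €258.94 = €33,618,180.20.
Operating income = contribution − fixed costs = €33,618,180.20 − €13,363,900 = €20,254,280.20. Interest = €6,615,312.00.
DOL = €33,618,180.20 ÷ €20,254,280.20 = 1.6598; DFL = €20,254,280.20 ÷ €13,638,968.20 = 1.4850.
Combined leverage = 1.6598 × 1.4850 = 2.4648.

2.46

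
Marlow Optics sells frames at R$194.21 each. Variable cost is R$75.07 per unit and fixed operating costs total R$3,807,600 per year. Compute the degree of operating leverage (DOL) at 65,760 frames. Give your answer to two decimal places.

Total contribution margin = 65,760 × R$119.14 = R$7,834,646.40.
Subtracting fixed costs: EBIT = R$7,834,646.40 − R$3,807,600 = R$4,027,046.40.
So DOL = total CM / EBIT = R$7,834,646.40 / R$4,027,046.40 = 1.9455.

1.95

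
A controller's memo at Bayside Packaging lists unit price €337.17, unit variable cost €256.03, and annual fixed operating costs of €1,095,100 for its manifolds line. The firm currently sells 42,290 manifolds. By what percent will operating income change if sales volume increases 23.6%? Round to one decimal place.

+34.7%

At 42,290 units, contribution = 42,290 × €81.14 = €3,431,410.60.
EBIT = €3,431,410.60 − €1,095,100 = €2,336,310.60.
So DOL = total CM / EBIT = €3,431,410.60 / €2,336,310.60 = 1.4687.
%ΔEBIT = DOL × %ΔSales = 1.4687 × +23.6% = +34.7%.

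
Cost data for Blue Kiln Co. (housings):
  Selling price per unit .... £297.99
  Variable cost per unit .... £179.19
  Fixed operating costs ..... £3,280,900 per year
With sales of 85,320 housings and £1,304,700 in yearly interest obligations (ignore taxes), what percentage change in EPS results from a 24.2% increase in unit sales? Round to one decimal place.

Total contribution margin = 85,320 × £118.80 = £10,136,016.00.
Operating income = contribution − fixed costs = £10,136,016.00 − £3,280,900 = £6,855,116.00.
After interest of £1,304,700.00, pre-tax earnings = £5,550,416.00.
DCL = total CM / (EBIT − I) = £10,136,016.00 / £5,550,416.00 = 1.8262.
EPS therefore changes by 1.8262 × (+24.2%) = +44.2%.

+44.2%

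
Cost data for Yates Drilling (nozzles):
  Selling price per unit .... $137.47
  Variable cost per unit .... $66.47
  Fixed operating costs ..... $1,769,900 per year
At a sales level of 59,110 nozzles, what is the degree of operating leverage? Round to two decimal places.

Contribution at this volume is 59,110 × $71.00 = $4,196,810.00.
EBIT = $4,196,810.00 − $1,769,900 = $2,426,910.00.
So DOL = total CM / EBIT = $4,196,810.00 / $2,426,910.00 = 1.7293.

1.73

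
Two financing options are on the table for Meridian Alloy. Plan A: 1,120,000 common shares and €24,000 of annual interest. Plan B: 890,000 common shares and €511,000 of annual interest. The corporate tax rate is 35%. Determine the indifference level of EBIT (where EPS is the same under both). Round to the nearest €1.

At indifference, (EBIT − 24,000)(1 − t)/1,120,000 = (EBIT − 511,000)(1 − t)/890,000.
The (1 − t) factor cancels: (EBIT − 24,000) × 890,000 = (EBIT − 511,000) × 1,120,000.
EBIT × (1,120,000 − 890,000) = 511,000 × 1,120,000 − 24,000 × 890,000 = 550,960,000,000, so EBIT = 550,960,000,000 ÷ 230,000 = 2,395,478.26.

€2,395,478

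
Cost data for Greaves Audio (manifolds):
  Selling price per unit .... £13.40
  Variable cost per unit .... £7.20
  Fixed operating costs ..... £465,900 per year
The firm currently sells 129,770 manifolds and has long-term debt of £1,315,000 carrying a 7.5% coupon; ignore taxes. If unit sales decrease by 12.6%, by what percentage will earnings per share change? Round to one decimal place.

At 129,770 units, contribution = 129,770 × £6.20 = £804,574.00.
Operating income = contribution − fixed costs = £804,574.00 − £465,900 = £338,674.00.
After interest of £98,625.00, pre-tax earnings = £240,049.00.
DCL = total CM / (EBIT − I) = £804,574.00 / £240,049.00 = 3.3517.
%ΔEPS = DCL × %ΔSales = 3.3517 × -12.6% = -42.2%.

-42.2%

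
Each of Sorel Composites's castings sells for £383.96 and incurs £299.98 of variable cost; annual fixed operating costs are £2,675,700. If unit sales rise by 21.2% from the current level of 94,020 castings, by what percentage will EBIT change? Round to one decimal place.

+32.1%

Contribution at this volume is 94,020 × £83.98 = £7,895,799.60.
Subtracting fixed costs: EBIT = £7,895,799.60 − £2,675,700 = £5,220,099.60.
DOL = contribution ÷ EBIT = £7,895,799.60 ÷ £5,220,099.60 = 1.5126.
Operating income changes by 1.5126 × +21.2% = +32.1%.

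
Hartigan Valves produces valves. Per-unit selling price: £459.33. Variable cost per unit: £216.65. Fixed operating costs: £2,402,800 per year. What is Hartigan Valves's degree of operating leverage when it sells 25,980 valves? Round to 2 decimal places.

Contribution at this volume is 25,980 × £242.68 = £6,304,826.40.
Subtracting fixed costs: EBIT = £6,304,826.40 − £2,402,800 = £3,902,026.40.
Degree of operating leverage = £6,304,826.40 / £3,902,026.40 = 1.6158.

1.62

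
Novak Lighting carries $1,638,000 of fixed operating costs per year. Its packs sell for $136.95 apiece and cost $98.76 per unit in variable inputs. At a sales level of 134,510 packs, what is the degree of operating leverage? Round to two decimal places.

1.47

Total contribution margin = 134,510 × $38.19 = $5,136,936.90.
Subtracting fixed costs: EBIT = $5,136,936.90 − $1,638,000 = $3,498,936.90.
DOL = contribution ÷ EBIT = $5,136,936.90 ÷ $3,498,936.90 = 1.4681.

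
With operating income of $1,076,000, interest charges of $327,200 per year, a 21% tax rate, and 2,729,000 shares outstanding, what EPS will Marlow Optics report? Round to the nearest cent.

Pre-tax income = $1,076,000 − $327,200.00 = $748,800.00.
After tax at 21%: net income = $748,800.00 × 0.79 = $591,552.00.
Per share: $591,552.00 / 2,729,000 shares = $0.22.

$0.22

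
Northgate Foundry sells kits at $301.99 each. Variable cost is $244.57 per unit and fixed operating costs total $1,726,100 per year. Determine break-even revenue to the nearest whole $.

$9,078,108

CM per unit = $301.99 − $244.57 = $57.42; CM ratio = $57.42 / $301.99 = 0.1901.
Break-even revenue = fixed costs × price ÷ CM = $1,726,100 × $301.99 ÷ $57.42 = $9,078,108.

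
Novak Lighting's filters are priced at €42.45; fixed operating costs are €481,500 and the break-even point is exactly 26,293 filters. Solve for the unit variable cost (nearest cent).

€24.14

Contribution per unit must be FC / Q = €481,500 / 26,293 = €18.3129.
Hence VC = price − CM = €42.45 − €18.3129 = €24.14.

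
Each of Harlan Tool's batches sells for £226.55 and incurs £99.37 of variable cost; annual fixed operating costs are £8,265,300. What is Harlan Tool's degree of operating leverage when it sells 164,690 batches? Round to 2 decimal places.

1.65

Total contribution margin = 164,690 × £127.18 = £20,945,274.20.
Operating income = contribution − fixed costs = £20,945,274.20 − £8,265,300 = £12,679,974.20.
So DOL = total CM / EBIT = £20,945,274.20 / £12,679,974.20 = 1.6518.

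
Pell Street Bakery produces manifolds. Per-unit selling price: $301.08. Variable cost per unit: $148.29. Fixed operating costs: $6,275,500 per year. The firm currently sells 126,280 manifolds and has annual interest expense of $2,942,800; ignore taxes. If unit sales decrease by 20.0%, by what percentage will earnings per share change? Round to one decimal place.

-38.3%

Total contribution margin = 126,280 × $152.79 = $19,294,321.20.
Subtracting fixed costs: EBIT = $19,294,321.20 − $6,275,500 = $13,018,821.20.
After interest of $2,942,800.00, pre-tax earnings = $10,076,021.20.
Degree of combined leverage = contribution ÷ (EBIT − I) = $19,294,321.20 ÷ $10,076,021.20 = 1.9149.
%ΔEPS = DCL × %ΔSales = 1.9149 × -20.0% = -38.3%.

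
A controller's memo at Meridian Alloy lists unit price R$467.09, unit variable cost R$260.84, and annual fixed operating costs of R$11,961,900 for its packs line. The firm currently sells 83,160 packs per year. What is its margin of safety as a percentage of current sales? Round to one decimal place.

30.3%

Unit CM = price − variable cost = R$467.09 − R$260.84 = R$206.25. Break-even units = R$11,961,900 ÷ R$206.25 = 57,997.09; break-even revenue = 57,997.09 × R$467.09 = R$27,089,861.19.
Actual sales revenue = 83,160 × R$467.09 = R$38,843,204.40.
Margin of safety = (R$38,843,204.40 − R$27,089,861.19) ÷ R$38,843,204.40 = 30.3%.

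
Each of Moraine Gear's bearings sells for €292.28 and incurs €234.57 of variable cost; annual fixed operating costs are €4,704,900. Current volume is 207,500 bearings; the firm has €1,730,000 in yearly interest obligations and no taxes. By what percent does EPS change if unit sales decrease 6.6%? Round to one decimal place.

-14.3%

At 207,500 units, contribution = 207,500 × €57.71 = €11,974,825.00.
Operating income = contribution − fixed costs = €11,974,825.00 − €4,704,900 = €7,269,925.00.
Interest = €1,730,000.00, so EBIT − I = €5,539,925.00.
DCL = total CM / (EBIT − I) = €11,974,825.00 / €5,539,925.00 = 2.1616.
%ΔEPS = DCL × %ΔSales = 2.1616 × -6.6% = -14.3%.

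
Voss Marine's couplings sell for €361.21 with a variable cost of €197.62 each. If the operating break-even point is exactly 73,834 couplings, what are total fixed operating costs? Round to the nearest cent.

€12,078,504.06

Contribution margin per unit = €361.21 − €197.62 = €163.59.
Since BE = FC / CM, FC = 73,834 × €163.59 = €12,078,504.06.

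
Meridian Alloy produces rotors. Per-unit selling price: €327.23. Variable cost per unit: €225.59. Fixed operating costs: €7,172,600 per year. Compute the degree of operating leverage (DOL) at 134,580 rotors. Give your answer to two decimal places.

Contribution at this volume is 134,580 × €101.64 = €13,678,711.20.
Operating income = contribution − fixed costs = €13,678,711.20 − €7,172,600 = €6,506,111.20.
So DOL = total CM / EBIT = €13,678,711.20 / €6,506,111.20 = 2.1024.

2.10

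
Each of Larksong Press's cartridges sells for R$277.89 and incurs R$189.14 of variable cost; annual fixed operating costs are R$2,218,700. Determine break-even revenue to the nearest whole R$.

R$6,947,093

CM per unit = R$277.89 − R$189.14 = R$88.75; CM ratio = R$88.75 / R$277.89 = 0.3194.
Break-even sales = FC ÷ CM ratio = R$2,218,700 × R$277.89 / R$88.75 = R$6,947,093.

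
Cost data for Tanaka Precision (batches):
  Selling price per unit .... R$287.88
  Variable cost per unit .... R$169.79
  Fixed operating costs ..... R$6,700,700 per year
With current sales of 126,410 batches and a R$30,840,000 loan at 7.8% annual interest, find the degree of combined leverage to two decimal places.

At 126,410 units, contribution = 126,410 × R$118.09 = R$14,927,756.90.
Subtracting fixed costs: EBIT = R$14,927,756.90 − R$6,700,700 = R$8,227,056.90. Interest = R$2,405,520.00.
DOL = R$14,927,756.90 ÷ R$8,227,056.90 = 1.8145; DFL = R$8,227,056.90 ÷ R$5,821,536.90 = 1.4132.
DCL = DOL × DFL = 1.8145 × 1.4132 = 2.5643.

2.56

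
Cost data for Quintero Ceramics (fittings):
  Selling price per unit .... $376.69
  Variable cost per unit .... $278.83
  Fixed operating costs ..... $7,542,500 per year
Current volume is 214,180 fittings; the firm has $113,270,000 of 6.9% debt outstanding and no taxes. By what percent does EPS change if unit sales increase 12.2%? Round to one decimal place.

+45.6%

Contribution at this volume is 214,180 × $97.86 = $20,959,654.80.
EBIT = $20,959,654.80 − $7,542,500 = $13,417,154.80.
After interest of $7,815,630.00, pre-tax earnings = $5,601,524.80.
DCL = total CM / (EBIT − I) = $20,959,654.80 / $5,601,524.80 = 3.7418.
EPS therefore changes by 3.7418 × (+12.2%) = +45.6%.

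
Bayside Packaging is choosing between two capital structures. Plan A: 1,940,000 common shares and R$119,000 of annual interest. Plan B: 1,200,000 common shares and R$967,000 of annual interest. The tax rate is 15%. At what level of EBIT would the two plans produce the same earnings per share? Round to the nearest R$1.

R$2,342,135

At indifference, (EBIT − 119,000)(1 − t)/1,940,000 = (EBIT − 967,000)(1 − t)/1,200,000.
The (1 − t) factor cancels: (EBIT − 119,000) × 1,200,000 = (EBIT − 967,000) × 1,940,000.
EBIT × (1,940,000 − 1,200,000) = 967,000 × 1,940,000 − 119,000 × 1,200,000 = 1,733,180,000,000, so EBIT = 1,733,180,000,000 ÷ 740,000 = 2,342,135.14.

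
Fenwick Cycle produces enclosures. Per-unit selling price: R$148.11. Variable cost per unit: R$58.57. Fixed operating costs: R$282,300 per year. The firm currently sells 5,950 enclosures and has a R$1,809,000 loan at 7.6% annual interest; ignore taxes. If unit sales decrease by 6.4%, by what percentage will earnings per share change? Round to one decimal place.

-30.2%

Total contribution margin = 5,950 × R$89.54 = R$532,763.00.
EBIT = R$532,763.00 − R$282,300 = R$250,463.00.
After interest of R$137,484.00, pre-tax earnings = R$112,979.00.
Degree of combined leverage = contribution ÷ (EBIT − I) = R$532,763.00 ÷ R$112,979.00 = 4.7156.
EPS therefore changes by 4.7156 × (-6.4%) = -30.2%.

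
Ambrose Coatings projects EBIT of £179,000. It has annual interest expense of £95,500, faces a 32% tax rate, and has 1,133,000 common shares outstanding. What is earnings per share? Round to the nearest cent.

Pre-tax income = £179,000 − £95,500.00 = £83,500.00.
After tax at 32%: net income = £83,500.00 × 0.68 = £56,780.00.
EPS = £56,780.00 ÷ 1,133,000 = £0.05.

£0.05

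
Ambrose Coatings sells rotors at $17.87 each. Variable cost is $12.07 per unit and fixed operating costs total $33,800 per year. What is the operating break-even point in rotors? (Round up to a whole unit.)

Unit CM = price − variable cost = $17.87 − $12.07 = $5.80.
Units to break even: $33,800 ÷ $5.80 = 5,827.59, rounded up to 5,828.

5,828 rotors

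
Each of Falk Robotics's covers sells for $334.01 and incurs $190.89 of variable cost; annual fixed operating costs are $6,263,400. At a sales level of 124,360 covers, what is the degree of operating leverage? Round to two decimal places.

Total contribution margin = 124,360 × $143.12 = $17,798,403.20.
Operating income = contribution − fixed costs = $17,798,403.20 − $6,263,400 = $11,535,003.20.
So DOL = total CM / EBIT = $17,798,403.20 / $11,535,003.20 = 1.5430.

1.54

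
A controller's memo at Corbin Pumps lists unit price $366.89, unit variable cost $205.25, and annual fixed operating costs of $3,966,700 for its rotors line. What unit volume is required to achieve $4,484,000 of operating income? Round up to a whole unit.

52,281 rotors

Each unit contributes $366.89 − $205.25 = $161.64.
Required volume = (fixed costs + target profit) ÷ CM = ($3,966,700 + $4,484,000) ÷ $161.64 = 52,280.99, so 52,281 rotors.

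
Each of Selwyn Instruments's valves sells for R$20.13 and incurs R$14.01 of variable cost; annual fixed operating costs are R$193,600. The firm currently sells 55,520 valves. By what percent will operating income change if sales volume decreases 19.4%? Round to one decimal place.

Contribution at this volume is 55,520 × R$6.12 = R$339,782.40.
Subtracting fixed costs: EBIT = R$339,782.40 − R$193,600 = R$146,182.40.
Degree of operating leverage = R$339,782.40 / R$146,182.40 = 2.3244.
Operating income changes by 2.3244 × -19.4% = -45.1%.

-45.1%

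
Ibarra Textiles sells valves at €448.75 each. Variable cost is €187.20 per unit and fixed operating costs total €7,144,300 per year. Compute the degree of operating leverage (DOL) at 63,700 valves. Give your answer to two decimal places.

Total contribution margin = 63,700 × €261.55 = €16,660,735.00.
Subtracting fixed costs: EBIT = €16,660,735.00 − €7,144,300 = €9,516,435.00.
DOL = contribution ÷ EBIT = €16,660,735.00 ÷ €9,516,435.00 = 1.7507.

1.75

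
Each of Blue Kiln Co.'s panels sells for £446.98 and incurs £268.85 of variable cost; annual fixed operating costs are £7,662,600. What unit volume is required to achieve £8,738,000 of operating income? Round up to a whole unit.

Each unit contributes £446.98 − £268.85 = £178.13.
Required volume = (fixed costs + target profit) ÷ CM = (£7,662,600 + £8,738,000) ÷ £178.13 = 92,070.96, so 92,071 panels.

92,071 panels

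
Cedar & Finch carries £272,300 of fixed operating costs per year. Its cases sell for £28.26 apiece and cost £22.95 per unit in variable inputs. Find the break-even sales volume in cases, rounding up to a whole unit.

Unit CM = price − variable cost = £28.26 − £22.95 = £5.31.
Units to break even: £272,300 ÷ £5.31 = 51,280.60, rounded up to 51,281.

51,281 cases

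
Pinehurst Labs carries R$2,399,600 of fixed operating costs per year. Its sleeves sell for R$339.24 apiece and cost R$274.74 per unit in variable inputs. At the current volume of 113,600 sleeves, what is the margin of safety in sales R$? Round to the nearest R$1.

R$25,916,884

Unit CM = price − variable cost = R$339.24 − R$274.74 = R$64.50. Break-even units = R$2,399,600 ÷ R$64.50 = 37,203.10; break-even revenue = 37,203.10 × R$339.24 = R$12,620,779.91.
Current sales = 113,600 × R$339.24 = R$38,537,664.00.
Margin of safety = R$38,537,664.00 − R$12,620,779.91 = R$25,916,884.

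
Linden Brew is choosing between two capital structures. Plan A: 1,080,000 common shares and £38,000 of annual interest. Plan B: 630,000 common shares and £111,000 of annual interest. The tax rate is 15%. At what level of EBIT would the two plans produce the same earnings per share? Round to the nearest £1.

At indifference, (EBIT − 38,000)(1 − t)/1,080,000 = (EBIT − 111,000)(1 − t)/630,000.
Cancelling (1 − t) and cross-multiplying: 630,000·(EBIT − 38,000) = 1,080,000·(EBIT − 111,000).
Solving, EBIT = (111,000·1,080,000 − 38,000·630,000) / (1,080,000 − 630,000) = 95,940,000,000 / 450,000 = 213,200.00.

£213,200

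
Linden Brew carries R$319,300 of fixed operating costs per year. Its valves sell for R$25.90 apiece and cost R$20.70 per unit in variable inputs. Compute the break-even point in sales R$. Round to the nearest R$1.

Contribution margin per unit = R$25.90 − R$20.70 = R$5.20, a CM ratio of R$5.20 ÷ R$25.90 = 0.2008.
Break-even sales = FC ÷ CM ratio = R$319,300 × R$25.90 / R$5.20 = R$1,590,360.

R$1,590,360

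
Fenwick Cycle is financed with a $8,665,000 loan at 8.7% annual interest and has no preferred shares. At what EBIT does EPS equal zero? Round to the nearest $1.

Annual interest = 8.7% × $8,665,000 = $753,855.00.
Without preferred stock the financial break-even is simply EBIT = interest = $753,855.00.

$753,855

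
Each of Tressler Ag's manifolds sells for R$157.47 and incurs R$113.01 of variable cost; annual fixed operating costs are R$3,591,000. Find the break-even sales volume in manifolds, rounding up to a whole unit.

80,770 manifolds

Contribution margin per unit = R$157.47 − R$113.01 = R$44.46.
Units to break even: R$3,591,000 ÷ R$44.46 = 80,769.23, rounded up to 80,770.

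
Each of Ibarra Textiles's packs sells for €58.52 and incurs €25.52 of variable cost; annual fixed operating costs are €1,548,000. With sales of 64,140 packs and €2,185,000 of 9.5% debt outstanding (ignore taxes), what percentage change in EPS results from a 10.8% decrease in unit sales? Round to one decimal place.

Contribution at this volume is 64,140 × €33.00 = €2,116,620.00.
Operating income = contribution − fixed costs = €2,116,620.00 − €1,548,000 = €568,620.00.
Interest = €207,575.00, so EBIT − I = €361,045.00.
Degree of combined leverage = contribution ÷ (EBIT − I) = €2,116,620.00 ÷ €361,045.00 = 5.8625.
EPS therefore changes by 5.8625 × (-10.8%) = -63.3%.

-63.3%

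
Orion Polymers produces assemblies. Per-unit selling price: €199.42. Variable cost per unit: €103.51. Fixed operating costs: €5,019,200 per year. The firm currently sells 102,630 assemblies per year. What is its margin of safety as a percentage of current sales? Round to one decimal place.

Unit CM = price − variable cost = €199.42 − €103.51 = €95.91. Break-even units = €5,019,200 ÷ €95.91 = 52,332.39; break-even revenue = 52,332.39 × €199.42 = €10,436,126.20.
Current sales = 102,630 × €199.42 = €20,466,474.60.
Margin of safety = (€20,466,474.60 − €10,436,126.20) ÷ €20,466,474.60 = 49.0%.

49.0%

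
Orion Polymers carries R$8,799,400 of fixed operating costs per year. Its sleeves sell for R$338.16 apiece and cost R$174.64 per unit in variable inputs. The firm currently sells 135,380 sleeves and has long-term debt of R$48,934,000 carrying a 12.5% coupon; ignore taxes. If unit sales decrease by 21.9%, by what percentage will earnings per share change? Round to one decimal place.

-67.1%

At 135,380 units, contribution = 135,380 × R$163.52 = R$22,137,337.60.
Operating income = contribution − fixed costs = R$22,137,337.60 − R$8,799,400 = R$13,337,937.60.
After interest of R$6,116,750.00, pre-tax earnings = R$7,221,187.60.
DCL = total CM / (EBIT − I) = R$22,137,337.60 / R$7,221,187.60 = 3.0656.
EPS therefore changes by 3.0656 × (-21.9%) = -67.1%.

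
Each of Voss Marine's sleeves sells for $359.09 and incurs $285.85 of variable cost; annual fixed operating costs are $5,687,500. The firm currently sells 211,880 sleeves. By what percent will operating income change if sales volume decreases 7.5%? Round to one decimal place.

-11.8%

Total contribution margin = 211,880 × $73.24 = $15,518,091.20.
Operating income = contribution − fixed costs = $15,518,091.20 − $5,687,500 = $9,830,591.20.
So DOL = total CM / EBIT = $15,518,091.20 / $9,830,591.20 = 1.5786.
So EBIT moves 1.5786 × (-7.5%) = -11.8%.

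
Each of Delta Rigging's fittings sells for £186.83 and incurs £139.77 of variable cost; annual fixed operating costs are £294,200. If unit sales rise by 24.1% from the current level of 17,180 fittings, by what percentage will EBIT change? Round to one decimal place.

+37.9%

Contribution at this volume is 17,180 × £47.06 = £808,490.80.
EBIT = £808,490.80 − £294,200 = £514,290.80.
DOL = contribution ÷ EBIT = £808,490.80 ÷ £514,290.80 = 1.5720.
So EBIT moves 1.5720 × (+24.1%) = +37.9%.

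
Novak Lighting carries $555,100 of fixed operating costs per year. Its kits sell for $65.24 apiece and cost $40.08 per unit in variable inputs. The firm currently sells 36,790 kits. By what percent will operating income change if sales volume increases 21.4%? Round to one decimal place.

Contribution at this volume is 36,790 × $25.16 = $925,636.40.
Subtracting fixed costs: EBIT = $925,636.40 − $555,100 = $370,536.40.
Degree of operating leverage = $925,636.40 / $370,536.40 = 2.4981.
Operating income changes by 2.4981 × +21.4% = +53.5%.

+53.5%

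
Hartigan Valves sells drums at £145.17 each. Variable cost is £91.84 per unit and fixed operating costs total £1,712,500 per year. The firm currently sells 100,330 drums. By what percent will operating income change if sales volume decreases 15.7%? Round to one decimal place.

-23.1%

At 100,330 units, contribution = 100,330 × £53.33 = £5,350,598.90.
Operating income = contribution − fixed costs = £5,350,598.90 − £1,712,500 = £3,638,098.90.
Degree of operating leverage = £5,350,598.90 / £3,638,098.90 = 1.4707.
Operating income changes by 1.4707 × -15.7% = -23.1%.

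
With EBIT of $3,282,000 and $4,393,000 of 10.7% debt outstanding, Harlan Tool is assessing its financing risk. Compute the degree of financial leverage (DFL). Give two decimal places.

1.17

Annual interest charges come to $470,051.00.
DFL = EBIT ÷ (EBIT − I) = $3,282,000 ÷ ($3,282,000 − $470,051.00) = $3,282,000 ÷ $2,811,949.00 = 1.1672.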